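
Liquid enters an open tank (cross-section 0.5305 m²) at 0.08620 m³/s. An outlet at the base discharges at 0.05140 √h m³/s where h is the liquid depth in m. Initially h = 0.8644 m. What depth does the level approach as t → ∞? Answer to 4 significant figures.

Volume balance on the tank: A dh/dt = Q_in − 0.05140 √h. At steady state dh/dt = 0:
Q_in = 0.05140 √h_ss ⇒ √h_ss = 0.08620/0.05140 = 1.67704.
h_ss = 1.67704² = 2.81247 m. (Since h₀ = 0.8644 m < h_ss, the level will rise toward this value.)

2.812 m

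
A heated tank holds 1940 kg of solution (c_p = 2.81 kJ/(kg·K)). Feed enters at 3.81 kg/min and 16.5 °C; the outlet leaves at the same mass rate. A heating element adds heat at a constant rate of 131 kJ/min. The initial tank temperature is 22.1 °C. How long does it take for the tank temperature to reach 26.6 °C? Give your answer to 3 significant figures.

577 min

M c_p dT/dt = ṁ c_p (T_in − T) + Q̇.
τ = M/ṁ = 509.19 min; T_ss = T_in + Q̇/(ṁ c_p) = 28.736 °C.
T(t) = T_ss + (T₀ − T_ss) e^(−t/τ). Set T = 26.6:
e^(−t/τ) = (26.6 − 28.736)/(22.1 − 28.736) = 0.32188
t = −509.19 · ln(0.32188) = 577.20 min.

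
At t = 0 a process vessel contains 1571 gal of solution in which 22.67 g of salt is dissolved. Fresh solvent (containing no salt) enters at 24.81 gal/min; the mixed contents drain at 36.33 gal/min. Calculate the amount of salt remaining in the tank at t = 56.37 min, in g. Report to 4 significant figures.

Total volume: dV/dt = Q_in − Q_out = -11.5200 gal/min, so V(t) = 1571 − 11.5200 t and V(56.37) = 921.618 gal.
No salt enters, so dm/dt = −Q_out · (m/V).
Separate: dm/m = −Q_out dt/V(t) ⇒ ln(m/m₀) = −(Q_out/(Q_in−Q_out)) ln(V/V₀).
m = m₀ (V₀/V)^(Q_out/(Q_in−Q_out)) = 22.67 × (1571/921.618)^(-3.15365) = 4.21684 g.

4.217 g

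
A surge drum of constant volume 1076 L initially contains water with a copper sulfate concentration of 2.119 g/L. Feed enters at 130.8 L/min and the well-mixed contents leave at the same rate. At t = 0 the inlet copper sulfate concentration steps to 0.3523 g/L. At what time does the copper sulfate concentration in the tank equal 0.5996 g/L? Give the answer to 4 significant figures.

16.18 min

Species balance: V dC/dt = Q(C_in − C) ⇒ τ = V/Q = 8.22630 min.
C(t) = C_in + (C₀ − C_in) e^(−t/τ). Set C = 0.5996 and solve for t:
e^(−t/τ) = (C − C_in)/(C₀ − C_in) = (0.5996 − 0.3523)/(2.119 − 0.3523) = 0.139978
t = −τ ln(…) = 8.22630 × 1.96627 = 16.1751 min.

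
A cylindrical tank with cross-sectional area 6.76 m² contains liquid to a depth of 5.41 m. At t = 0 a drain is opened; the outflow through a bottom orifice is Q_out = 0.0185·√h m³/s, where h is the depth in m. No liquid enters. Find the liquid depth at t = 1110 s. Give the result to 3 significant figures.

0.651 m

With no inflow, A dh/dt = −0.0185 √h.
Separate and integrate: 2(√h − √h₀) = −(0.0185/A) t.
√h = √5.41 − 0.0185·1110/(2·6.76) = 2.3259 − 1.5189 = 0.80708.
h = 0.80708² = 0.65138 m.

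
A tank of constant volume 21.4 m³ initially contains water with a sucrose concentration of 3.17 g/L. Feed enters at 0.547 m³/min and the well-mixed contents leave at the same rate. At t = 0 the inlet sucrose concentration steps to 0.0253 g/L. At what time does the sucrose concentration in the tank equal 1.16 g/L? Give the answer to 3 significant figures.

39.9 min

Species balance: V dC/dt = Q(C_in − C) ⇒ τ = V/Q = 39.122 min.
C(t) = C_in + (C₀ − C_in) e^(−t/τ). Set C = 1.16 and solve for t:
e^(−t/τ) = (C − C_in)/(C₀ − C_in) = (1.16 − 0.0253)/(3.17 − 0.0253) = 0.36083
t = −τ ln(…) = 39.122 × 1.0194 = 39.880 min.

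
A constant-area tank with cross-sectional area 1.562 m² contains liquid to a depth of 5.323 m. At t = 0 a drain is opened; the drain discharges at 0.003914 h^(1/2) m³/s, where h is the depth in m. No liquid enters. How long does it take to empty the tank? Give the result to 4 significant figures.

1841 s

With no inflow, A dh/dt = −0.003914 √h.
Separate and integrate: 2(√h − √h₀) = −(0.003914/A) t.
Set h = 0: 2√h₀ = (0.003914/A) t_empty ⇒ t_empty = 2A√h₀/0.003914.
t_empty = 2·1.562·√5.323/0.003914 = 3.12400·2.30716/0.003914 = 1841.49 s.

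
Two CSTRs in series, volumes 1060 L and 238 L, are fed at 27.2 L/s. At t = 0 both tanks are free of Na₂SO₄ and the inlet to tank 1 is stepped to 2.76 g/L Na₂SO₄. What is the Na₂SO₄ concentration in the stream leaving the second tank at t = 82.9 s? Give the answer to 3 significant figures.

2.34 g/L

Each tank obeys Vᵢ dCᵢ/dt = Q(Cᵢ₋₁ − Cᵢ), so τᵢ = Vᵢ/Q.
τ₁ = 1060/27.2 = 38.971 s; τ₂ = 238/27.2 = 8.7500 s.
Solving the cascade with C₁(0)=C₂(0)=0 gives C₂(t) = C_in[1 − (τ₁ e^(−t/τ₁) − τ₂ e^(−t/τ₂))/(τ₁ − τ₂)].
At t = 82.9: e^(−t/τ₁) = 0.11917, e^(−t/τ₂) = 7.6802e-05.
C₂ = 2.76·[1 − (38.971·0.11917 − 8.7500·7.6802e-05)/(30.221)] = 2.76·0.84635 = 2.3359 g/L.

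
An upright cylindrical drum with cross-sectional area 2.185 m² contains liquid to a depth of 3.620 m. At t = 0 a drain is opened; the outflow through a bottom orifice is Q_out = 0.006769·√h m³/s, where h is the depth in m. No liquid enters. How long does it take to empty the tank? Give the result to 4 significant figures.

With no inflow, A dh/dt = −0.006769 √h.
∫ h^(−1/2) dh = −(0.006769/A) ∫ dt, giving 2√h = 2√h₀ − (0.006769/A) t.
Tank is empty when √h = 0: t_empty = 2A√h₀/0.006769.
t_empty = 2·2.185·√3.620/0.006769 = 4.37000·1.90263/0.006769 = 1228.32 s.

1228 s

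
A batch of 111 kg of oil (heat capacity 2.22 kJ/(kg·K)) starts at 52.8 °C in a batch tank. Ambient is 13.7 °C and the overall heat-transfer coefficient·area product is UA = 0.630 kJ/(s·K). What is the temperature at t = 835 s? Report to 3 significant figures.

18.3 °C

Lumped-capacitance energy balance: M c_p dT/dt = UA(T_amb − T).
dT/dt = (T_ss − T)/τ with T_ss = T_amb = 13.700 °C, τ = M c_p/UA = 111·2.22/0.630 = 391.14 s.
T approaches T_ss exponentially: T(t) = T_ss + (T₀ − T_ss) e^(−t/τ).
T(835) = 13.700 + (39.100)·0.11827 = 18.324 °C.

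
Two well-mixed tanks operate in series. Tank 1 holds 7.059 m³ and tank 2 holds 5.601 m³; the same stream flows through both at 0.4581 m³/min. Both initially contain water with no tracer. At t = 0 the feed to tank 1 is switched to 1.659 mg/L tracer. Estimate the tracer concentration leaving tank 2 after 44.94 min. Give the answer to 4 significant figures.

Species balance on tank i: dCᵢ/dt = (Cᵢ₋₁ − Cᵢ)/τᵢ with τᵢ = Vᵢ/Q.
τ₁ = 7.059/0.4581 = 15.4093 min; τ₂ = 5.601/0.4581 = 12.2266 min.
Solving the cascade with C₁(0)=C₂(0)=0 gives C₂(t) = C_in[1 − (τ₁ e^(−t/τ₁) − τ₂ e^(−t/τ₂))/(τ₁ − τ₂)].
At t = 44.94: e^(−t/τ₁) = 0.0541271, e^(−t/τ₂) = 0.0253343.
C₂ = 1.659·[1 − (15.4093·0.0541271 − 12.2266·0.0253343)/(3.18271)] = 1.659·0.835264 = 1.38570 mg/L.

1.386 mg/L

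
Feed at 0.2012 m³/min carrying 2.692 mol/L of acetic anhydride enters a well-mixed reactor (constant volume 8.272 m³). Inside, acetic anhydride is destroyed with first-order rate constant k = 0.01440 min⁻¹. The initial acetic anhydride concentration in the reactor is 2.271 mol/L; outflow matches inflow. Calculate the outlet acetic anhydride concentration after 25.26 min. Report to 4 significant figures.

V dC/dt = Q(C_in − C) − k V C.
dC/dt = (Q/V) C_in − (Q/V + k) C; effective rate a = Q/V + k = 0.0243230 + 0.01440 = 0.0387230 min⁻¹.
C_ss = Q C_in/(Q + kV) = 1.69092 mol/L; C(t) = C_ss + (C₀ − C_ss) e^(−a t).
C(25.26) = 1.69092 + (0.580079)·e^(−0.0387230·25.26) = 1.69092 + (0.580079)·0.376009 = 1.90904 mol/L.

1.909 mol/L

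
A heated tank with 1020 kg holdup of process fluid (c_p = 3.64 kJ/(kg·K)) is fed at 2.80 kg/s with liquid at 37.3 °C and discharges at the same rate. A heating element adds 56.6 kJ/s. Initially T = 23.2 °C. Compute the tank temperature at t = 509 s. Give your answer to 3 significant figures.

M c_p dT/dt = ṁ c_p (T_in − T) + Q̇.
Rearrange: dT/dt = (T_ss − T)/τ with τ = M/ṁ = 364.29 s and T_ss = T_in + Q̇/(ṁ c_p) = 42.853 °C.
Solution: T(t) = T_ss + (T₀ − T_ss) e^(−t/τ).
T(509) = 42.853 + (-19.653)·e^(−509/364.29) = 42.853 + (-19.653)·0.24727 = 37.994 °C.

38.0 °C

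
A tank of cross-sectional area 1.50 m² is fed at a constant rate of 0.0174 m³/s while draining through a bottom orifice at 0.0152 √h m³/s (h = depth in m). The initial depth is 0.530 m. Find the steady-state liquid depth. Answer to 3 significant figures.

1.31 m

Level balance: A dh/dt = 0.0174 − 0.0152 √h. Setting dh/dt = 0:
Q_in = 0.0152 √h_ss ⇒ √h_ss = 0.0174/0.0152 = 1.1447.
h_ss = 1.1447² = 1.3104 m. (Since h₀ = 0.530 m < h_ss, the level will rise toward this value.)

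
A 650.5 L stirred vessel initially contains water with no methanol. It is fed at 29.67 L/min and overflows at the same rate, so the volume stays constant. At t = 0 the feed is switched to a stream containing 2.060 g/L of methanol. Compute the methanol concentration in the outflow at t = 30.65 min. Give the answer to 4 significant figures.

Species balance on the tank: V dC/dt = Q(C_in − C).
Rewrite as dC/dt + C/τ = C_in/τ, τ = V/Q = 21.9245 min.
This is linear first-order; C(t) = C_in + (C₀ − C_in) e^(−t/τ).
C(30.65) = 2.060 + (0 − 2.060)·e^(−30.65/21.9245) = 2.060 + (-2.06000)·0.247096 = 1.55098 g/L.

1.551 g/L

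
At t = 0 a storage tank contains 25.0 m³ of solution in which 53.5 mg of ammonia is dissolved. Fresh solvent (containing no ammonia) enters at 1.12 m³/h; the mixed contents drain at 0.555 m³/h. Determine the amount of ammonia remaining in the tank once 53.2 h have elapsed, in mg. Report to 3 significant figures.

Total volume: dV/dt = Q_in − Q_out = 0.56500 m³/h, so V(t) = 25.0 + 0.56500 t and V(53.2) = 55.058 m³.
No ammonia enters, so dm/dt = −Q_out · (m/V).
dm/m = −Q_out dt/(V₀ + 0.56500 t); integrating gives ln(m/m₀) = −(Q_out/(Q_in−Q_out)) ln(V/V₀).
m = m₀ (V₀/V)^(Q_out/(Q_in−Q_out)) = 53.5 × (25.0/55.058)^(0.98230) = 24.634 mg.

24.6 mg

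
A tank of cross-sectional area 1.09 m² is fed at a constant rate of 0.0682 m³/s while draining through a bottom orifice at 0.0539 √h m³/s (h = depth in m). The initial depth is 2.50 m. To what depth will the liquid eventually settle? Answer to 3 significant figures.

Unsteady balance on liquid volume: A dh/dt = Q_in − 0.0539 √h. At steady state dh/dt = 0:
Q_in = 0.0539 √h_ss ⇒ √h_ss = 0.0682/0.0539 = 1.2653.
h_ss = 1.2653² = 1.6010 m. (Since h₀ = 2.50 m > h_ss, the level will fall toward this value.)

1.60 m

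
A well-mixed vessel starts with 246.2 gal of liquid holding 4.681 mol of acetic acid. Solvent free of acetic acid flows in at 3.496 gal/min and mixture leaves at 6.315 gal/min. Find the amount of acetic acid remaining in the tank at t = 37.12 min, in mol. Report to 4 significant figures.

1.355 mol

Let m(t) be the amount of acetic acid. Volume: V(t) = V₀ + (Q_in − Q_out) t = 246.2 − 2.81900 t; V(37.12) = 141.559 gal.
Solute balance: dm/dt = 0 − Q_out C = −Q_out m/V(t).
dm/m = −Q_out dt/(V₀ − 2.81900 t); integrating gives ln(m/m₀) = −(Q_out/(Q_in−Q_out)) ln(V/V₀).
m = m₀ (V₀/V)^(Q_out/(Q_in−Q_out)) = 4.681 × (246.2/141.559)^(-2.24016) = 1.35492 mol.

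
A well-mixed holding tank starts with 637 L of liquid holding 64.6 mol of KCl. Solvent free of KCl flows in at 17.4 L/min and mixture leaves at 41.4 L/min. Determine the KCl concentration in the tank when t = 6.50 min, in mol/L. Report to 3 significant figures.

Let m(t) be the amount of KCl. Volume: V(t) = V₀ + (Q_in − Q_out) t = 637 − 24.000 t; V(6.50) = 481.00 L.
No KCl enters, so dm/dt = −Q_out · (m/V).
Separate: dm/m = −Q_out dt/V(t) ⇒ ln(m/m₀) = −(Q_out/(Q_in−Q_out)) ln(V/V₀).
m = m₀ (V₀/V)^(Q_out/(Q_in−Q_out)) = 64.6 × (637/481.00)^(-1.7250) = 39.792 mol.
C = m/V = 39.792/481.00 = 0.082727 mol/L.

0.0827 mol/L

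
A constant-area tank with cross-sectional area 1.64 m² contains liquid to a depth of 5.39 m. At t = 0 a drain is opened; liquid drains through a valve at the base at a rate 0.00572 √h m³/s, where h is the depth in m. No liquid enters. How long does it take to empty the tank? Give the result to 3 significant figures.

1330 s

Volume balance on the tank: A dh/dt = −0.00572 √h.
This is separable: 2 d(√h)/dt = −0.00572/A, so √h = √h₀ − (0.00572/(2A)) t.
Tank is empty when √h = 0: t_empty = 2A√h₀/0.00572.
t_empty = 2·1.64·√5.39/0.00572 = 3.2800·2.3216/0.00572 = 1331.3 s.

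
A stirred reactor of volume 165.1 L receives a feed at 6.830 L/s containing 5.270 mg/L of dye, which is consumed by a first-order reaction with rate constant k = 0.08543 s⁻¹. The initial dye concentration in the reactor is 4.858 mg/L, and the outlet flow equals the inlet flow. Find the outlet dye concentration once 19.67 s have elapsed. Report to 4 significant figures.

V dC/dt = Q(C_in − C) − k V C.
dC/dt = (Q/V) C_in − (Q/V + k) C; effective rate a = Q/V + k = 0.0413689 + 0.08543 = 0.126799 s⁻¹.
C_ss = Q C_in/(Q + kV) = 1.71937 mg/L; C(t) = C_ss + (C₀ − C_ss) e^(−a t).
C(19.67) = 1.71937 + (3.13863)·e^(−0.126799·19.67) = 1.71937 + (3.13863)·0.0825679 = 1.97852 mg/L.

1.979 mg/L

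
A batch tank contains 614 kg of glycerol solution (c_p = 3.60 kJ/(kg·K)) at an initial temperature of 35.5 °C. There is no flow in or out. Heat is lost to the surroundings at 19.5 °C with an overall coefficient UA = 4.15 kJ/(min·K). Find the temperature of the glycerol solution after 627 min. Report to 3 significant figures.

Lumped-capacitance energy balance: M c_p dT/dt = UA(T_amb − T).
dT/dt = (T_ss − T)/τ with T_ss = T_amb = 19.500 °C, τ = M c_p/UA = 614·3.60/4.15 = 532.63 min.
Integrating: T(t) = T_ss + (T₀ − T_ss) e^(−t/τ).
T(627) = 19.500 + (16.000)·0.30814 = 24.430 °C.

24.4 °C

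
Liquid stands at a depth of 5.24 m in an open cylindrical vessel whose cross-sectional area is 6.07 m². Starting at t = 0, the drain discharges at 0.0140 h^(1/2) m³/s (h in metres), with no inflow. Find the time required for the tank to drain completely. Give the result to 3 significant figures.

Mass balance (ρ constant): A dh/dt = −0.0140 √h.
∫ h^(−1/2) dh = −(0.0140/A) ∫ dt, giving 2√h = 2√h₀ − (0.0140/A) t.
Tank is empty when √h = 0: t_empty = 2A√h₀/0.0140.
t_empty = 2·6.07·√5.24/0.0140 = 12.140·2.2891/0.0140 = 1985.0 s.

1980 s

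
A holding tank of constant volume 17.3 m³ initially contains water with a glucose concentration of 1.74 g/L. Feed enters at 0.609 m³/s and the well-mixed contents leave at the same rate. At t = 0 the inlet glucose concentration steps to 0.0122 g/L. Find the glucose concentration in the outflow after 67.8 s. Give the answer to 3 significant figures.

0.171 g/L

Mass balance on the solute (V constant): V dC/dt = Q(C_in − C).
So dC/dt = (C_in − C)/τ with τ = V/Q = 17.3/0.609 = 28.407 s.
C approaches C_in exponentially: C(t) = C_in + (C₀ − C_in) e^(−t/τ).
C(67.8) = 0.0122 + (1.74 − 0.0122)·e^(−67.8/28.407) = 0.0122 + (1.7278)·0.091931 = 0.17104 g/L.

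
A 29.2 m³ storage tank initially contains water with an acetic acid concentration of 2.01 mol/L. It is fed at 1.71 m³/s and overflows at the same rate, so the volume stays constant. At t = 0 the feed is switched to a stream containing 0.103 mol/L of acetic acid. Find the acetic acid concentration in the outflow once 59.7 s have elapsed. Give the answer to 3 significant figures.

Mass balance on the solute (V constant): V dC/dt = Q(C_in − C).
Time constant τ = V/Q = 29.2/1.71 = 17.076 s.
C approaches C_in exponentially: C(t) = C_in + (C₀ − C_in) e^(−t/τ).
C(59.7) = 0.103 + (2.01 − 0.103)·e^(−59.7/17.076) = 0.103 + (1.9070)·0.030314 = 0.16081 mol/L.

0.161 mol/L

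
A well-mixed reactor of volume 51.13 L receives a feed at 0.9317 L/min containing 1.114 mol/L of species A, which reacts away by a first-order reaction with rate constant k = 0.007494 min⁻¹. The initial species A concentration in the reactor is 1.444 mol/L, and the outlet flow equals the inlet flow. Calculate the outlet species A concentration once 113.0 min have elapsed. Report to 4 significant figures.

Species balance: V dC/dt = Q C_in − Q C − k V C.
dC/dt = (Q/V) C_in − (Q/V + k) C; effective rate a = Q/V + k = 0.0182222 + 0.007494 = 0.0257162 min⁻¹.
C_ss = Q C_in/(Q + kV) = 0.789367 mol/L; C(t) = C_ss + (C₀ − C_ss) e^(−a t).
C(113.0) = 0.789367 + (0.654633)·e^(−0.0257162·113.0) = 0.789367 + (0.654633)·0.0546980 = 0.825174 mol/L.

0.8252 mol/L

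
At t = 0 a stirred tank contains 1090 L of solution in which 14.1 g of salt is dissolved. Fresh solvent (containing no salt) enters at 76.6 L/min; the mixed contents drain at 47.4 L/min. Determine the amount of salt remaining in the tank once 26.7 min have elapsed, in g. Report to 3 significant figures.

Let m(t) be the amount of salt. Volume: V(t) = V₀ + (Q_in − Q_out) t = 1090 + 29.200 t; V(26.7) = 1869.6 L.
Solute balance: dm/dt = 0 − Q_out C = −Q_out m/V(t).
dm/m = −Q_out dt/(V₀ + 29.200 t); integrating gives ln(m/m₀) = −(Q_out/(Q_in−Q_out)) ln(V/V₀).
m = m₀ (V₀/V)^(Q_out/(Q_in−Q_out)) = 14.1 × (1090/1869.6)^(1.6233) = 5.8726 g.

5.87 g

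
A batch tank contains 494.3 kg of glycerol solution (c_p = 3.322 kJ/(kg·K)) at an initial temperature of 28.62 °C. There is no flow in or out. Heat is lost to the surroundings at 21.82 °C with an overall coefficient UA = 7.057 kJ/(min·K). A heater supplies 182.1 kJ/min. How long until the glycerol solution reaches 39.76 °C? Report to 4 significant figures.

205.3 min

Lumped-capacitance energy balance: M c_p dT/dt = UA(T_amb − T) + Q̇.
τ = M c_p/UA = 232.686 min; T_ss = T_amb + Q̇/UA = 21.82 + 182.1/7.057 = 47.6242 °C.
T(t) = T_ss + (T₀ − T_ss)e^(−t/τ); set T = 39.76:
t = −τ ln[(T − T_ss)/(T₀ − T_ss)] = −232.686 · ln(0.413813) = 205.309 min.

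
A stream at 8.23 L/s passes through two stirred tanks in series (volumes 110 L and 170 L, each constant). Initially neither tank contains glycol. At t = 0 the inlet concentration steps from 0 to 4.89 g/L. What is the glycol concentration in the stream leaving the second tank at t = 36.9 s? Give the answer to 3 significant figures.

Each tank obeys Vᵢ dCᵢ/dt = Q(Cᵢ₋₁ − Cᵢ), so τᵢ = Vᵢ/Q.
τ₁ = 110/8.23 = 13.366 s; τ₂ = 170/8.23 = 20.656 s.
Solving the cascade with C₁(0)=C₂(0)=0 gives C₂(t) = C_in[1 − (τ₁ e^(−t/τ₁) − τ₂ e^(−t/τ₂))/(τ₁ − τ₂)].
At t = 36.9: e^(−t/τ₁) = 0.063242, e^(−t/τ₂) = 0.16756.
C₂ = 4.89·[1 − (13.366·0.063242 − 20.656·0.16756)/(-7.2904)] = 4.89·0.64118 = 3.1354 g/L.

3.14 g/L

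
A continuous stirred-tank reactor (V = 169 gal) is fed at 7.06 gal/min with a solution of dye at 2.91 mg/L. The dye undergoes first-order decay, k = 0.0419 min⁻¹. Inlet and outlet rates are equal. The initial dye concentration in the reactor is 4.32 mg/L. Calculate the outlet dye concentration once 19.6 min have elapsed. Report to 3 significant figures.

2.01 mg/L

Accumulation = in − out − consumed: V dC/dt = Q C_in − Q C − k V C.
dC/dt = (Q/V) C_in − (Q/V + k) C; effective rate a = Q/V + k = 0.041775 + 0.0419 = 0.083675 min⁻¹.
C_ss = Q C_in/(Q + kV) = 1.4528 mg/L; C(t) = C_ss + (C₀ − C_ss) e^(−a t).
C(19.6) = 1.4528 + (2.8672)·e^(−0.083675·19.6) = 1.4528 + (2.8672)·0.19397 = 2.0090 mg/L.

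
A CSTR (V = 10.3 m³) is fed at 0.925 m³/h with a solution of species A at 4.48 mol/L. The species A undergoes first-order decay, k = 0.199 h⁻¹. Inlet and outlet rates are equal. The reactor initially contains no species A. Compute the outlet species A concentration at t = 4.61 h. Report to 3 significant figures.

1.03 mol/L

Species balance: V dC/dt = Q C_in − Q C − k V C.
This is linear with rate a = Q/V + k = 0.28881 h⁻¹.
C_ss = Q C_in/(Q + kV) = 1.3931 mol/L; C(t) = C_ss + (C₀ − C_ss) e^(−a t).
C(4.61) = 1.3931 + (-1.3931)·e^(−0.28881·4.61) = 1.3931 + (-1.3931)·0.26411 = 1.0252 mol/L.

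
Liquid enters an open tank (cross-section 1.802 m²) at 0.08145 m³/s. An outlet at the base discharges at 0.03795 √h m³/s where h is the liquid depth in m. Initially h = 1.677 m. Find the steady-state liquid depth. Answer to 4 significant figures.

Level balance: A dh/dt = 0.08145 − 0.03795 √h. Setting dh/dt = 0:
Q_in = 0.03795 √h_ss ⇒ √h_ss = 0.08145/0.03795 = 2.14625.
h_ss = 2.14625² = 4.60637 m. (Since h₀ = 1.677 m < h_ss, the level will rise toward this value.)

4.606 m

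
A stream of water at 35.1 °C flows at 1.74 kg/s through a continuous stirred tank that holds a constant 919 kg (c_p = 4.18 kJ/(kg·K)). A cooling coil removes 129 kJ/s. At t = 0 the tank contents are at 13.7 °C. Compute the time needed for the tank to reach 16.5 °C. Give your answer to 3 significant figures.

M c_p dT/dt = ṁ c_p (T_in − T) − Q̇.
τ = M/ṁ = 528.16 s; T_ss = T_in − Q̇/(ṁ c_p) = 17.364 °C.
T(t) = T_ss + (T₀ − T_ss) e^(−t/τ). Set T = 16.5:
e^(−t/τ) = (16.5 − 17.364)/(13.7 − 17.364) = 0.23574
t = −528.16 · ln(0.23574) = 763.22 s.

763 s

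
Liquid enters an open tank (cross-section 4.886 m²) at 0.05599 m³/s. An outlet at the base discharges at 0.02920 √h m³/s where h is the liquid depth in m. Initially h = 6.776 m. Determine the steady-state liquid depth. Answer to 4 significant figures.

3.677 m

Unsteady balance on liquid volume: A dh/dt = Q_in − 0.02920 √h. At steady state dh/dt = 0:
Q_in = 0.02920 √h_ss ⇒ √h_ss = 0.05599/0.02920 = 1.91747.
h_ss = 1.91747² = 3.67667 m. (Since h₀ = 6.776 m > h_ss, the level will fall toward this value.)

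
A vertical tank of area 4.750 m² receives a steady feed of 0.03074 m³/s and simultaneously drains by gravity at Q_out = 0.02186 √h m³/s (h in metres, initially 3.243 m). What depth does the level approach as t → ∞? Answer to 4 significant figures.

1.977 m

Level balance: A dh/dt = 0.03074 − 0.02186 √h. Setting dh/dt = 0:
Q_in = 0.02186 √h_ss ⇒ √h_ss = 0.03074/0.02186 = 1.40622.
h_ss = 1.40622² = 1.97746 m. (Since h₀ = 3.243 m > h_ss, the level will fall toward this value.)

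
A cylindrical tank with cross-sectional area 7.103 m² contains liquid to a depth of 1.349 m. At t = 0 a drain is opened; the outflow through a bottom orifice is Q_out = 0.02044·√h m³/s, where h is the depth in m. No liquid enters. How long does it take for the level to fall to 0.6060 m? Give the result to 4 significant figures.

266.2 s

Mass balance (ρ constant): A dh/dt = −0.02044 √h.
Separate and integrate: 2(√h − √h₀) = −(0.02044/A) t.
t = 2A(√h₀ − √h)/0.02044 = 2·7.103·(√1.349 − √0.6060)/0.02044
  = 14.2060 × (1.16146 − 0.778460) / 0.02044 = 266.192 s.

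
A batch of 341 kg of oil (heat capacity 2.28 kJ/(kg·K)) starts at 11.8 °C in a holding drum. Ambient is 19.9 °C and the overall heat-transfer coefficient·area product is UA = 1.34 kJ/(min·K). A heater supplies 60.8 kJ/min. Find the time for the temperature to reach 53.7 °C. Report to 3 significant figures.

M c_p dT/dt = −UA(T − T_amb) + Q̇.
τ = M c_p/UA = 580.21 min; T_ss = T_amb + Q̇/UA = 19.9 + 60.8/1.34 = 65.273 °C.
T(t) = T_ss + (T₀ − T_ss)e^(−t/τ); set T = 53.7:
t = −τ ln[(T − T_ss)/(T₀ − T_ss)] = −580.21 · ln(0.21643) = 888.01 min.

888 min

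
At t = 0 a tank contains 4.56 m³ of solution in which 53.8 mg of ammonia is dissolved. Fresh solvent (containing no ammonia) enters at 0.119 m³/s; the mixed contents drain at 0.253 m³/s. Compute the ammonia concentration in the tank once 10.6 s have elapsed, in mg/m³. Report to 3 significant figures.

8.47 mg/m³

Total volume: dV/dt = Q_in − Q_out = -0.13400 m³/s, so V(t) = 4.56 − 0.13400 t and V(10.6) = 3.1396 m³.
Solute balance: dm/dt = 0 − Q_out C = −Q_out m/V(t).
dm/m = −Q_out dt/(V₀ − 0.13400 t); integrating gives ln(m/m₀) = −(Q_out/(Q_in−Q_out)) ln(V/V₀).
m = m₀ (V₀/V)^(Q_out/(Q_in−Q_out)) = 53.8 × (4.56/3.1396)^(-1.8881) = 26.592 mg.
C = m/V = 26.592/3.1396 = 8.4698 mg/m³.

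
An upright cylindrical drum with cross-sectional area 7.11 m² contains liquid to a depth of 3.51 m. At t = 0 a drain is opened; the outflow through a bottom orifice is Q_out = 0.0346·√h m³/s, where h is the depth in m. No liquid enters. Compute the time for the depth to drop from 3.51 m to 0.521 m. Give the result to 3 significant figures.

473 s

Mass balance (ρ constant): A dh/dt = −0.0346 √h.
Separate and integrate: 2(√h − √h₀) = −(0.0346/A) t.
t = 2A(√h₀ − √h)/0.0346 = 2·7.11·(√3.51 − √0.521)/0.0346
  = 14.220 × (1.8735 − 0.72180) / 0.0346 = 473.33 s.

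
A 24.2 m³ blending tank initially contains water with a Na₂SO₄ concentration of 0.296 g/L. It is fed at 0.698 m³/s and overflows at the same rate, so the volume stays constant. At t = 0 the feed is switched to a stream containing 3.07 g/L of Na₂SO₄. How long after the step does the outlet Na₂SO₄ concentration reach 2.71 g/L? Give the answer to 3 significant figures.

70.8 s

Species balance: V dC/dt = Q(C_in − C) ⇒ τ = V/Q = 34.670 s.
C(t) = C_in + (C₀ − C_in) e^(−t/τ). Set C = 2.71 and solve for t:
e^(−t/τ) = (C − C_in)/(C₀ − C_in) = (2.71 − 3.07)/(0.296 − 3.07) = 0.12978
t = −τ ln(…) = 34.670 × 2.0419 = 70.795 s.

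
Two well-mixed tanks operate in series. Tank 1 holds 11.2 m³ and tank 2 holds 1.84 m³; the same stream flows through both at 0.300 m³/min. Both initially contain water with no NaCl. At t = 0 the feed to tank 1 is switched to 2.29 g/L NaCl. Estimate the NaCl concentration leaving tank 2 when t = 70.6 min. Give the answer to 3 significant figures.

Species balance on tank i: dCᵢ/dt = (Cᵢ₋₁ − Cᵢ)/τᵢ with τᵢ = Vᵢ/Q.
τ₁ = 11.2/0.300 = 37.333 min; τ₂ = 1.84/0.300 = 6.1333 min.
Tank 1: C₁ = C_in(1 − e^(−t/τ₁)). Tank 2 (τ₁ ≠ τ₂): C₂ = C_in[1 − (τ₁ e^(−t/τ₁) − τ₂ e^(−t/τ₂))/(τ₁ − τ₂)].
At t = 70.6: e^(−t/τ₁) = 0.15091, e^(−t/τ₂) = 1.0021e-05.
C₂ = 2.29·[1 − (37.333·0.15091 − 6.1333·1.0021e-05)/(31.200)] = 2.29·0.81943 = 1.8765 g/L.

1.88 g/L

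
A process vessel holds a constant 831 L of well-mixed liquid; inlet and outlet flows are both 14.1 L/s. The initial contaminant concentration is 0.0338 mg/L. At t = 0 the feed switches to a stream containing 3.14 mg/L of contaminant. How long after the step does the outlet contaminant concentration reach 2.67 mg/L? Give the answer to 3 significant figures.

Species balance on the tank: V dC/dt = Q(C_in − C), so τ = V/Q = 58.936 s.
C(t) = C_in + (C₀ − C_in) e^(−t/τ). Set C = 2.67 and solve for t:
e^(−t/τ) = (C − C_in)/(C₀ − C_in) = (2.67 − 3.14)/(0.0338 − 3.14) = 0.15131
t = −τ ln(…) = 58.936 × 1.8884 = 111.30 s.

111 s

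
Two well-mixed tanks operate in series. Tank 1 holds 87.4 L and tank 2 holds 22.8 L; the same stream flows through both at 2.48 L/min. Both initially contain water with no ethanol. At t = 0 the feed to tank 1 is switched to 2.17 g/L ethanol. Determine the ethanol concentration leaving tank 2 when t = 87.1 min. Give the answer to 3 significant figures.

1.92 g/L

Each tank obeys Vᵢ dCᵢ/dt = Q(Cᵢ₋₁ − Cᵢ), so τᵢ = Vᵢ/Q.
τ₁ = 87.4/2.48 = 35.242 min; τ₂ = 22.8/2.48 = 9.1935 min.
Solving the cascade with C₁(0)=C₂(0)=0 gives C₂(t) = C_in[1 − (τ₁ e^(−t/τ₁) − τ₂ e^(−t/τ₂))/(τ₁ − τ₂)].
At t = 87.1: e^(−t/τ₁) = 0.084459, e^(−t/τ₂) = 7.6821e-05.
C₂ = 2.17·[1 − (35.242·0.084459 − 9.1935·7.6821e-05)/(26.048)] = 2.17·0.88576 = 1.9221 g/L.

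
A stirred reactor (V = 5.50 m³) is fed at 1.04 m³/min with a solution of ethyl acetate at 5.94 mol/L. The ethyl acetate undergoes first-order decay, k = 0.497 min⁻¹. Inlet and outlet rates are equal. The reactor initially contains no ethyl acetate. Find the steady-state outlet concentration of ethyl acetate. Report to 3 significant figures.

Accumulation = in − out − consumed: V dC/dt = Q C_in − Q C − k V C.
Steady state (dC/dt = 0): C_ss = Q C_in/(Q + kV) = C_in/(1 + kV/Q).
C_ss = 1.04·5.94/(1.04 + 0.497·5.50) = 6.1776/3.7735 = 1.6371 mol/L.

1.64 mol/L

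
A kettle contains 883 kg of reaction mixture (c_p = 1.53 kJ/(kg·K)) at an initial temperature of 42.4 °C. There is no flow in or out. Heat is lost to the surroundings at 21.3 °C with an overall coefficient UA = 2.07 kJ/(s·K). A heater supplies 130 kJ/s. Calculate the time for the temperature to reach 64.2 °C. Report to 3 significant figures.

483 s

M c_p dT/dt = −UA(T − T_amb) + Q̇.
τ = M c_p/UA = 652.65 s; T_ss = T_amb + Q̇/UA = 21.3 + 130/2.07 = 84.102 °C.
T(t) = T_ss + (T₀ − T_ss)e^(−t/τ); set T = 64.2:
t = −τ ln[(T − T_ss)/(T₀ − T_ss)] = −652.65 · ln(0.47724) = 482.79 s.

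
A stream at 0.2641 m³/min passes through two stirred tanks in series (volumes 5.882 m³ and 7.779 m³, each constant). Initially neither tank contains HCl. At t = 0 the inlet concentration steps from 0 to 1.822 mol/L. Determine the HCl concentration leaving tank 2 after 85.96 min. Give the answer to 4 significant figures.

Each tank obeys Vᵢ dCᵢ/dt = Q(Cᵢ₋₁ − Cᵢ), so τᵢ = Vᵢ/Q.
τ₁ = 5.882/0.2641 = 22.2719 min; τ₂ = 7.779/0.2641 = 29.4548 min.
Solving the cascade with C₁(0)=C₂(0)=0 gives C₂(t) = C_in[1 − (τ₁ e^(−t/τ₁) − τ₂ e^(−t/τ₂))/(τ₁ − τ₂)].
At t = 85.96: e^(−t/τ₁) = 0.0210769, e^(−t/τ₂) = 0.0540214.
C₂ = 1.822·[1 − (22.2719·0.0210769 − 29.4548·0.0540214)/(-7.18289)] = 1.822·0.843828 = 1.53745 mol/L.

1.537 mol/L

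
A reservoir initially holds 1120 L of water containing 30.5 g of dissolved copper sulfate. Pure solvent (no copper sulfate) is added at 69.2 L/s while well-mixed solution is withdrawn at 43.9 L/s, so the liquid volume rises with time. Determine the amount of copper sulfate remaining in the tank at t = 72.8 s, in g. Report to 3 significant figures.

Let m(t) be the amount of copper sulfate. Volume: V(t) = V₀ + (Q_in − Q_out) t = 1120 + 25.300 t; V(72.8) = 2961.8 L.
Species balance (pure solvent in): dm/dt = −Q_out · m/V(t).
Separate: dm/m = −Q_out dt/V(t) ⇒ ln(m/m₀) = −(Q_out/(Q_in−Q_out)) ln(V/V₀).
m = m₀ (V₀/V)^(Q_out/(Q_in−Q_out)) = 30.5 × (1120/2961.8)^(1.7352) = 5.6423 g.

5.64 g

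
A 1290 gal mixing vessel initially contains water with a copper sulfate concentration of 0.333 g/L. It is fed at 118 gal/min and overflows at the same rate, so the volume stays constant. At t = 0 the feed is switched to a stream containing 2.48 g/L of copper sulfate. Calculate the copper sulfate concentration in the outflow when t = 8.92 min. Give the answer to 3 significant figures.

Unsteady species balance (constant V, well mixed): V dC/dt = Q(C_in − C).
Time constant τ = V/Q = 1290/118 = 10.932 min.
Solution: C(t) = C_in + (C₀ − C_in) e^(−t/τ).
C(8.92) = 2.48 + (0.333 − 2.48)·e^(−8.92/10.932) = 2.48 + (-2.1470)·0.44222 = 1.5305 g/L.

1.53 g/L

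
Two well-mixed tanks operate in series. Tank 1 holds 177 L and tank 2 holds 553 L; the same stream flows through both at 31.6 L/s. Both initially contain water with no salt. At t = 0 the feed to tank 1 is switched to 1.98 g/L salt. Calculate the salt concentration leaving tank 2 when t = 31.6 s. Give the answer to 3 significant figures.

1.50 g/L

Each tank obeys Vᵢ dCᵢ/dt = Q(Cᵢ₋₁ − Cᵢ), so τᵢ = Vᵢ/Q.
τ₁ = 177/31.6 = 5.6013 s; τ₂ = 553/31.6 = 17.500 s.
Tank 1: C₁ = C_in(1 − e^(−t/τ₁)). Tank 2 (τ₁ ≠ τ₂): C₂ = C_in[1 − (τ₁ e^(−t/τ₁) − τ₂ e^(−t/τ₂))/(τ₁ − τ₂)].
At t = 31.6: e^(−t/τ₁) = 0.0035473, e^(−t/τ₂) = 0.16436.
C₂ = 1.98·[1 − (5.6013·0.0035473 − 17.500·0.16436)/(-11.899)] = 1.98·0.75994 = 1.5047 g/L.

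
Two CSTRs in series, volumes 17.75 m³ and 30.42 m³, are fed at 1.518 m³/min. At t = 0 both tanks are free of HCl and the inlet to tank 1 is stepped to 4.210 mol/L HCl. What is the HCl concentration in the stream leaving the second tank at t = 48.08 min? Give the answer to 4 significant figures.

3.389 mol/L

Each tank obeys Vᵢ dCᵢ/dt = Q(Cᵢ₋₁ − Cᵢ), so τᵢ = Vᵢ/Q.
τ₁ = 17.75/1.518 = 11.6930 min; τ₂ = 30.42/1.518 = 20.0395 min.
Tank 1: C₁ = C_in(1 − e^(−t/τ₁)). Tank 2 (τ₁ ≠ τ₂): C₂ = C_in[1 − (τ₁ e^(−t/τ₁) − τ₂ e^(−t/τ₂))/(τ₁ − τ₂)].
At t = 48.08: e^(−t/τ₁) = 0.0163774, e^(−t/τ₂) = 0.0907853.
C₂ = 4.210·[1 − (11.6930·0.0163774 − 20.0395·0.0907853)/(-8.34651)] = 4.210·0.804973 = 3.38894 mol/L.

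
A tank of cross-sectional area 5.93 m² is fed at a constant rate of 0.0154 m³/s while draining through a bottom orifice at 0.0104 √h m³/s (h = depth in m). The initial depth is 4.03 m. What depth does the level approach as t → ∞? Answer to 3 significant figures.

Accumulation of liquid (constant cross-section A): A dh/dt = Q_in − 0.0104 √h. At steady state dh/dt = 0:
Q_in = 0.0104 √h_ss ⇒ √h_ss = 0.0154/0.0104 = 1.4808.
h_ss = 1.4808² = 2.1927 m. (Since h₀ = 4.03 m > h_ss, the level will fall toward this value.)

2.19 m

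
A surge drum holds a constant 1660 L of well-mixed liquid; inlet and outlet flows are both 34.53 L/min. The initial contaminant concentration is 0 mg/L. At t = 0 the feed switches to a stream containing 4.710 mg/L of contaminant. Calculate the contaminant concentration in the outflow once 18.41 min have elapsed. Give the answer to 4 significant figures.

1.499 mg/L

Transient balance on the dissolved component: V dC/dt = Q(C_in − C).
Time constant τ = V/Q = 1660/34.53 = 48.0741 min.
Integrating: C(t) = C_in + (C₀ − C_in) e^(−t/τ).
C(18.41) = 4.710 + (0 − 4.710)·e^(−18.41/48.0741) = 4.710 + (-4.71000)·0.681847 = 1.49850 mg/L.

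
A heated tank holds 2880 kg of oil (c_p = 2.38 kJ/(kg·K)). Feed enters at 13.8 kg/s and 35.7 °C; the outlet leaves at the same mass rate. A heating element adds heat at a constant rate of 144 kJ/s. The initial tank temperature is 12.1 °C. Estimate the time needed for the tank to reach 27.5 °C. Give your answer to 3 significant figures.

M c_p dT/dt = ṁ c_p (T_in − T) + Q̇.
τ = M/ṁ = 208.70 s; T_ss = T_in + Q̇/(ṁ c_p) = 40.084 °C.
T(t) = T_ss + (T₀ − T_ss) e^(−t/τ). Set T = 27.5:
e^(−t/τ) = (27.5 − 40.084)/(12.1 − 40.084) = 0.44969
t = −208.70 · ln(0.44969) = 166.79 s.

167 s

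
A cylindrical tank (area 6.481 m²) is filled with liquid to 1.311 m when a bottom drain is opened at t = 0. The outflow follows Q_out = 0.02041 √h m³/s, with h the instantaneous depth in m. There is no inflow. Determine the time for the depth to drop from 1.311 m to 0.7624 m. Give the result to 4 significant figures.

With no inflow, A dh/dt = −0.02041 √h.
∫ h^(−1/2) dh = −(0.02041/A) ∫ dt, giving 2√h = 2√h₀ − (0.02041/A) t.
t = 2A(√h₀ − √h)/0.02041 = 2·6.481·(√1.311 − √0.7624)/0.02041
  = 12.9620 × (1.14499 − 0.873155) / 0.02041 = 172.636 s.

172.6 s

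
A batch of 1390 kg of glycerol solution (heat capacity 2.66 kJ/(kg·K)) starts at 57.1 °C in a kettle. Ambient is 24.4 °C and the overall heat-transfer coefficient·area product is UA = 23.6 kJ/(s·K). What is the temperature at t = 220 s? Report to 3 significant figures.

32.4 °C

M c_p dT/dt = −UA(T − T_amb).
dT/dt = (T_ss − T)/τ with T_ss = T_amb = 24.400 °C, τ = M c_p/UA = 1390·2.66/23.6 = 156.67 s.
Solution: T(t) = T_ss + (T₀ − T_ss) e^(−t/τ).
T(220) = 24.400 + (32.700)·0.24556 = 32.430 °C.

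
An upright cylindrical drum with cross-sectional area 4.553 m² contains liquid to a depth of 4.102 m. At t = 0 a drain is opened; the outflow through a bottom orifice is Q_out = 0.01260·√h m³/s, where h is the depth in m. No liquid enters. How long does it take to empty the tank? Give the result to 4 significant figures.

A dh/dt = −Q_out = −0.01260 √h.
∫ h^(−1/2) dh = −(0.01260/A) ∫ dt, giving 2√h = 2√h₀ − (0.01260/A) t.
Set h = 0: 2√h₀ = (0.01260/A) t_empty ⇒ t_empty = 2A√h₀/0.01260.
t_empty = 2·4.553·√4.102/0.01260 = 9.10600·2.02534/0.01260 = 1463.71 s.

1464 s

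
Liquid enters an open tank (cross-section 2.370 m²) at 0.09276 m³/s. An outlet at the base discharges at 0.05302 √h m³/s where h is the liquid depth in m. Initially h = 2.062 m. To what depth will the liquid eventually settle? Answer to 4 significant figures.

3.061 m

A dh/dt = Q_in − 0.05302 √h. Steady state requires inflow = outflow:
Q_in = 0.05302 √h_ss ⇒ √h_ss = 0.09276/0.05302 = 1.74953.
h_ss = 1.74953² = 3.06085 m. (Since h₀ = 2.062 m < h_ss, the level will rise toward this value.)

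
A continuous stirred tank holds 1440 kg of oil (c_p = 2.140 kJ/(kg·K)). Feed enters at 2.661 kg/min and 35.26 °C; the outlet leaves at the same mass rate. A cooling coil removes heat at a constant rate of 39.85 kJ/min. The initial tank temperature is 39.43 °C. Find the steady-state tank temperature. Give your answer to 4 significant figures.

28.26 °C

M c_p dT/dt = ṁ c_p (T_in − T) − Q̇.
At steady state dT/dt = 0 ⇒ T_ss = T_in − Q̇/(ṁ c_p) = 35.26 − 39.85/(2.661·2.140) = 28.2621 °C.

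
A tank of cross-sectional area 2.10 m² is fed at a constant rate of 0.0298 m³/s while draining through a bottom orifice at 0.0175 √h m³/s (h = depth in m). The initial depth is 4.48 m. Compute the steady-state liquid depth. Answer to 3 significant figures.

A dh/dt = Q_in − 0.0175 √h. Steady state requires inflow = outflow:
Q_in = 0.0175 √h_ss ⇒ √h_ss = 0.0298/0.0175 = 1.7029.
h_ss = 1.7029² = 2.8997 m. (Since h₀ = 4.48 m > h_ss, the level will fall toward this value.)

2.90 m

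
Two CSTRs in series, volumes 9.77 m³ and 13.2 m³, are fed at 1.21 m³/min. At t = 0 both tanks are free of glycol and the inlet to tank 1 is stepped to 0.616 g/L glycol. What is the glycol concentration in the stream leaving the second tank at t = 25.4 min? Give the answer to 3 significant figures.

0.460 g/L

Time constants: τᵢ = Vᵢ/Q for each well-mixed tank.
τ₁ = 9.77/1.21 = 8.0744 min; τ₂ = 13.2/1.21 = 10.909 min.
Tank 1: C₁ = C_in(1 − e^(−t/τ₁)). Tank 2 (τ₁ ≠ τ₂): C₂ = C_in[1 − (τ₁ e^(−t/τ₁) − τ₂ e^(−t/τ₂))/(τ₁ − τ₂)].
At t = 25.4: e^(−t/τ₁) = 0.043035, e^(−t/τ₂) = 0.097458.
C₂ = 0.616·[1 − (8.0744·0.043035 − 10.909·0.097458)/(-2.8347)] = 0.616·0.74752 = 0.46047 g/L.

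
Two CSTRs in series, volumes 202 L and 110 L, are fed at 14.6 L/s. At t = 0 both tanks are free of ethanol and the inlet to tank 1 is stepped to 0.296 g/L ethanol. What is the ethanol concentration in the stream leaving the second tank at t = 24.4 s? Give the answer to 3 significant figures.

Species balance on tank i: dCᵢ/dt = (Cᵢ₋₁ − Cᵢ)/τᵢ with τᵢ = Vᵢ/Q.
τ₁ = 202/14.6 = 13.836 s; τ₂ = 110/14.6 = 7.5342 s.
Tank 1: C₁ = C_in(1 − e^(−t/τ₁)). Tank 2 (τ₁ ≠ τ₂): C₂ = C_in[1 − (τ₁ e^(−t/τ₁) − τ₂ e^(−t/τ₂))/(τ₁ − τ₂)].
At t = 24.4: e^(−t/τ₁) = 0.17143, e^(−t/τ₂) = 0.039221.
C₂ = 0.296·[1 − (13.836·0.17143 − 7.5342·0.039221)/(6.3014)] = 0.296·0.67049 = 0.19846 g/L.

0.198 g/L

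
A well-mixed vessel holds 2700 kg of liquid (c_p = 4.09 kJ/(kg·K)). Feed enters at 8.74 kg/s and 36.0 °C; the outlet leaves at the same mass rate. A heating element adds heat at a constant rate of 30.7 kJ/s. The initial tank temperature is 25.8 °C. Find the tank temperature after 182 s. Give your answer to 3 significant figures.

30.7 °C

First-law balance (no shaft work): M c_p dT/dt = ṁ c_p (T_in − T) + 30.7.
Rearrange: dT/dt = (T_ss − T)/τ with τ = M/ṁ = 308.92 s and T_ss = T_in + Q̇/(ṁ c_p) = 36.859 °C.
Integrating: T(t) = T_ss + (T₀ − T_ss) e^(−t/τ).
T(182) = 36.859 + (-11.059)·e^(−182/308.92) = 36.859 + (-11.059)·0.55480 = 30.723 °C.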